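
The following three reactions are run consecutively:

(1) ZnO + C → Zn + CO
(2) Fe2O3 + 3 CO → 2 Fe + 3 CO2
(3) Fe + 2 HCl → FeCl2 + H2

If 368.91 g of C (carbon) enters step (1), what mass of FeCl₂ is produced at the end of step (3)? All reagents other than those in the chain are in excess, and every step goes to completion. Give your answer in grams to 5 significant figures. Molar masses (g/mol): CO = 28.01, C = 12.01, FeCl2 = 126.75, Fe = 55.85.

2595.6 g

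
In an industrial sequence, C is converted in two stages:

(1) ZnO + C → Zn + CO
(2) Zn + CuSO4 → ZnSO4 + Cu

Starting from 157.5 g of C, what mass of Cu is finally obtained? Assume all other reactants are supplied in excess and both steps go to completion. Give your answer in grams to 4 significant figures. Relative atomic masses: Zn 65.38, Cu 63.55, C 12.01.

833.4 g

M(C) = 12.01 g/mol.
M(Cu) = 63.55 g/mol.
n(C) = 157.50 / 12.01 = 13.114 mol.
Step 1 gives a 1:1 ratio of C to Zn, so n(Zn) = 13.114 mol.
In step 2 the Zn:Cu ratio is 1:1, so n(Cu) = 13.114 mol.
Mass of Cu = 13.114 × 63.55 = 833.40 g.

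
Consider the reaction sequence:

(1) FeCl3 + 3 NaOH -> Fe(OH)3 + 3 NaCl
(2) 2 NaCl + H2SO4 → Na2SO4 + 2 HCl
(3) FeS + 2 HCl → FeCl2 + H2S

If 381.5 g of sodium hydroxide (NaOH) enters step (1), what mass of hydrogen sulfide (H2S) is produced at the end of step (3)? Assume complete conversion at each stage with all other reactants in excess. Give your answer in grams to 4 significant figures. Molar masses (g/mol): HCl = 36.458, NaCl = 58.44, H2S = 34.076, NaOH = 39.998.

n(NaOH) = 381.5 / 39.998 = 9.5380 mol.
Reaction (1): NaOH→NaCl ratio 3:3 ⇒ n(NaCl) = 9.5380 mol.
Reaction (2): NaCl→HCl ratio 2:2 ⇒ n(HCl) = 9.5380 mol.
Reaction (3): HCl→H2S ratio 2:1 ⇒ n(H2S) = 4.7690 mol.
Mass of H2S = 4.7690 × 34.076 = 162.51 g.

162.5 g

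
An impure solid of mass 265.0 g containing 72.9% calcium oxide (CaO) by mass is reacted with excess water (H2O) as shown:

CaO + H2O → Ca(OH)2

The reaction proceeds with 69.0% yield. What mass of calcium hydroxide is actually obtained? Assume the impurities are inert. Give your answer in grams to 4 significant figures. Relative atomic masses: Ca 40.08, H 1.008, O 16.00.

176.1 g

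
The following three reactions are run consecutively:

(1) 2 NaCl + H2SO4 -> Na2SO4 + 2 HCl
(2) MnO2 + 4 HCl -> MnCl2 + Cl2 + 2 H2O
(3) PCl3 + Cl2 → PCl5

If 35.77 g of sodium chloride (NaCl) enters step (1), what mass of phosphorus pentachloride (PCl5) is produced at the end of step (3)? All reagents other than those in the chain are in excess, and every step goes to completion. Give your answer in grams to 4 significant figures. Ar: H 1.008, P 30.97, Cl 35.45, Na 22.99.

31.86 g

M(NaCl) = 22.99 + 35.45 = 58.44 g/mol.
M(PCl5) = 30.97 + 5(35.45) = 208.22 g/mol.
n(NaCl) = 35.77 / 58.44 = 0.61208 mol.
Reaction (1): NaCl→HCl ratio 2:2 ⇒ n(HCl) = 0.61208 mol.
Reaction (2): HCl→Cl2 ratio 4:1 ⇒ n(Cl2) = 0.15302 mol.
Reaction (3): Cl2→PCl5 ratio 1:1 ⇒ n(PCl5) = 0.15302 mol.
Mass of PCl5 = 0.15302 × 208.22 = 31.862 g.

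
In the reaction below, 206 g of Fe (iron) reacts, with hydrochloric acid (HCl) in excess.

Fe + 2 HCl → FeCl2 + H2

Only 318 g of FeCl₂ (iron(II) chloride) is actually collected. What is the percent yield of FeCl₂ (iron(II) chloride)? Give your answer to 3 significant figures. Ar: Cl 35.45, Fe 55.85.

M(Fe) = 55.85 g/mol.
M(FeCl2) = 55.85 + 2(35.45) = 126.75 g/mol.
n(Fe) = 206.0 g / 55.85 g/mol = 3.688 mol.
From the equation the Fe:FeCl2 mole ratio is 1:1, so n(FeCl2) = 3.688 × 1/1 = 3.688 mol.
Mass of FeCl2 = 3.688 mol × 126.75 g/mol = 467.5 g.
This is the theoretical yield. Percent yield = 318 g / 467.5 g × 100% = 68.02%.

68.0 %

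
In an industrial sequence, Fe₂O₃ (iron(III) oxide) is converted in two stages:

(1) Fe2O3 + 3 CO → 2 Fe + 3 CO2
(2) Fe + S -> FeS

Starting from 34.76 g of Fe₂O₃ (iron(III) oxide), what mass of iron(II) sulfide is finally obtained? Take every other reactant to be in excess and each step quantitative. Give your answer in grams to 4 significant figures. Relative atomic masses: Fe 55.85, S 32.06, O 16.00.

M(Fe2O3) = 2(55.85) + 3(16.00) = 159.70 g/mol.
M(FeS) = 55.85 + 32.06 = 87.91 g/mol.
n(Fe2O3) = 34.760 / 159.70 = 0.21766 mol.
Step 1 gives a 1:2 ratio of Fe2O3 to Fe, so n(Fe) = 0.43532 mol.
In step 2 the Fe:FeS ratio is 1:1, so n(FeS) = 0.43532 mol.
Mass of FeS = 0.43532 × 87.91 = 38.269 g.

38.27 g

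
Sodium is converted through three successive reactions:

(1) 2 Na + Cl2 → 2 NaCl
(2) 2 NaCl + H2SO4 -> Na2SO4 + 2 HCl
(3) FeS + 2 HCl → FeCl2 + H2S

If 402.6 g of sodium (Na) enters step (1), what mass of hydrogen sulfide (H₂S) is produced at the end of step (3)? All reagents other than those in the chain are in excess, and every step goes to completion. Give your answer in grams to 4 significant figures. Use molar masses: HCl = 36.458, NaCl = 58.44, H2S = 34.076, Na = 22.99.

298.4 g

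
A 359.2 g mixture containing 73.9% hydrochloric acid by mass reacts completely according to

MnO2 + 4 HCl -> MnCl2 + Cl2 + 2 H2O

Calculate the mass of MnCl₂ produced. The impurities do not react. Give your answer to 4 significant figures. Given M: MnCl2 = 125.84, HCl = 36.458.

229.1 g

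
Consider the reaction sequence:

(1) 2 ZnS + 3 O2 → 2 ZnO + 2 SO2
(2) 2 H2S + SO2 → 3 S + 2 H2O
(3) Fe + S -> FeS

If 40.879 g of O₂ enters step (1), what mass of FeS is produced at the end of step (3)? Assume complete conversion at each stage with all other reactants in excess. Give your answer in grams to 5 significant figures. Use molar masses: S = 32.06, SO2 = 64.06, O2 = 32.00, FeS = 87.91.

224.60 g

n(O2) = 40.879 / 32.00 = 1.27747 mol.
Reaction (1): O2→SO2 ratio 3:2 ⇒ n(SO2) = 0.851646 mol.
Reaction (2): SO2→S ratio 1:3 ⇒ n(S) = 2.55494 mol.
Reaction (3): S→FeS ratio 1:1 ⇒ n(FeS) = 2.55494 mol.
Mass of FeS = 2.55494 × 87.91 = 224.605 g.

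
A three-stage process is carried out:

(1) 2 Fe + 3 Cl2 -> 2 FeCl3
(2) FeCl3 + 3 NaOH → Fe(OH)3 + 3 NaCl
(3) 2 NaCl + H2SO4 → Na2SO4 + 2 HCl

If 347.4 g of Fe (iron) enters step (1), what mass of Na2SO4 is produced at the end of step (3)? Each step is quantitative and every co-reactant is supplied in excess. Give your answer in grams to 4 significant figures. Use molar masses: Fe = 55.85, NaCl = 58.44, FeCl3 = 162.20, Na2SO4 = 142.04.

1325 g

n(Fe) = 347.4 / 55.85 = 6.2202 mol.
Reaction (1): Fe→FeCl3 ratio 2:2 ⇒ n(FeCl3) = 6.2202 mol.
Reaction (2): FeCl3→NaCl ratio 1:3 ⇒ n(NaCl) = 18.661 mol.
Reaction (3): NaCl→Na2SO4 ratio 2:1 ⇒ n(Na2SO4) = 9.3303 mol.
Mass of Na2SO4 = 9.3303 × 142.04 = 1325.3 g.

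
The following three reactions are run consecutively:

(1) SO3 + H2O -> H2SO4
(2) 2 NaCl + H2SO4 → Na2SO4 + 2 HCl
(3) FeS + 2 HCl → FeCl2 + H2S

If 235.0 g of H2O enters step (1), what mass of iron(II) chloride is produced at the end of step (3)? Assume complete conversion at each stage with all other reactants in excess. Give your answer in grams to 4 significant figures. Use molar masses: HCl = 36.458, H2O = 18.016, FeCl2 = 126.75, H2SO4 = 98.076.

n(H2O) = 235.0 / 18.016 = 13.044 mol.
Reaction (1): H2O→H2SO4 ratio 1:1 ⇒ n(H2SO4) = 13.044 mol.
Reaction (2): H2SO4→HCl ratio 1:2 ⇒ n(HCl) = 26.088 mol.
Reaction (3): HCl→FeCl2 ratio 2:1 ⇒ n(FeCl2) = 13.044 mol.
Mass of FeCl2 = 13.044 × 126.75 = 1653.3 g.

1653 g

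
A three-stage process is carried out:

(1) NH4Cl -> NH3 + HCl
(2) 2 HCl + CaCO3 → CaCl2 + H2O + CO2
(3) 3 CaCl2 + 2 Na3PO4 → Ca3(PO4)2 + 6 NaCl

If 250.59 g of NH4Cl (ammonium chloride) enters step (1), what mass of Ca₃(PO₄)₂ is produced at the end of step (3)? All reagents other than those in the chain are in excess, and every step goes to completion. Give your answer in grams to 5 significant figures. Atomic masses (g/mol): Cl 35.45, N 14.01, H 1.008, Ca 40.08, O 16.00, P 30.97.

242.18 g

M(NH4Cl) = 14.01 + 4(1.008) + 35.45 = 53.492 g/mol.
M(Ca3(PO4)2) = 3(40.08) + 2(30.97) + 8(16.00) = 310.18 g/mol.
n(NH4Cl) = 250.59 / 53.492 = 4.68463 mol.
Reaction (1): NH4Cl→HCl ratio 1:1 ⇒ n(HCl) = 4.68463 mol.
Reaction (2): HCl→CaCl2 ratio 2:1 ⇒ n(CaCl2) = 2.34231 mol.
Reaction (3): CaCl2→Ca3(PO4)2 ratio 3:1 ⇒ n(Ca3(PO4)2) = 0.780771 mol.
Mass of Ca3(PO4)2 = 0.780771 × 310.18 = 242.180 g.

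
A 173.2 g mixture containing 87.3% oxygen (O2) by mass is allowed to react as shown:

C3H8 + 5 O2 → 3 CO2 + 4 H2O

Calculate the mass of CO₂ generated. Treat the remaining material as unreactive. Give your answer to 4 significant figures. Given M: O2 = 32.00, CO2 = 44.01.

124.8 g

Mass of pure O2 = 173.2 g × 0.873 = 151.20 g.
n(O2) = 151.20 g / 32.00 g/mol = 4.7251 mol.
From the equation the O2:CO2 mole ratio is 5:3, so n(CO2) = 4.7251 × 3/5 = 2.8351 mol.
Mass of CO2 = 2.8351 mol × 44.01 g/mol = 124.77 g.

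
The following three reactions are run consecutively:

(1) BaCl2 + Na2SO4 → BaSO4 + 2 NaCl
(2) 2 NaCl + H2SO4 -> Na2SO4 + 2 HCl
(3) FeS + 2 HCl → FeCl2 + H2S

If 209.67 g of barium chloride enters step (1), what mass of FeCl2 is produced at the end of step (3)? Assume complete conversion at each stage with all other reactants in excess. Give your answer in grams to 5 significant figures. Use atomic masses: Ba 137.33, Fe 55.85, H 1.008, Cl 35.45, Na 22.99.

M(BaCl2) = 137.33 + 2(35.45) = 208.23 g/mol.
M(FeCl2) = 55.85 + 2(35.45) = 126.75 g/mol.
n(BaCl2) = 209.67 / 208.23 = 1.00692 mol.
Reaction (1): BaCl2→NaCl ratio 1:2 ⇒ n(NaCl) = 2.01383 mol.
Reaction (2): NaCl→HCl ratio 2:2 ⇒ n(HCl) = 2.01383 mol.
Reaction (3): HCl→FeCl2 ratio 2:1 ⇒ n(FeCl2) = 1.00692 mol.
Mass of FeCl2 = 1.00692 × 126.75 = 127.627 g.

127.63 g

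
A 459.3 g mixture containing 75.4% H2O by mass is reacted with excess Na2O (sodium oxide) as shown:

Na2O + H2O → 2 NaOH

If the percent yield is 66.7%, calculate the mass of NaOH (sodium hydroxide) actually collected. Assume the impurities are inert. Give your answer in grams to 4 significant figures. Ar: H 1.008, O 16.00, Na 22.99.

Pure H2O available = 459.3 g × 0.754 = 346.31 g.
M(H2O) = 2(1.008) + 16.00 = 18.016 g/mol.
M(NaOH) = 22.99 + 16.00 + 1.008 = 39.998 g/mol.
n(H2O) = 346.31 g / 18.016 g/mol = 19.222 mol.
From the equation the H2O:NaOH mole ratio is 1:2, so n(NaOH) = 19.222 × 2/1 = 38.445 mol.
Mass of NaOH = 38.445 mol × 39.998 g/mol = 1537.7 g.
Actual mass collected = 1537.7 g × 0.667 = 1025.7 g.

1026 g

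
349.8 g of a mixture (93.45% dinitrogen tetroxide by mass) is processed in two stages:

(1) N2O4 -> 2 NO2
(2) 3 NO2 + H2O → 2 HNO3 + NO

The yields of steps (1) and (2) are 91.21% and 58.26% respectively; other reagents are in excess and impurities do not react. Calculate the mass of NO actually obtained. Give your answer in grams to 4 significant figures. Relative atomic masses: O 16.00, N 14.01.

37.77 g

Pure N2O4 = 349.8 × 0.9345 = 326.89 g.
M(N2O4) = 2(14.01) + 4(16.00) = 92.02 g/mol.
M(NO) = 14.01 + 16.00 = 30.01 g/mol.
n(N2O4) = 326.89 / 92.02 = 3.5524 mol.
Step 1 (N2O4:NO2 = 1:2): theoretical n(NO2) = 7.1047 mol; at 91.21% yield, n(NO2) = 6.4802 mol.
Step 2 (NO2:NO = 3:1): theoretical n(NO) = 2.1601 mol, so theoretical mass = 2.1601 × 30.01 = 64.824 g.
At 58.26% yield, actual mass of NO = 64.824 × 0.5826 = 37.766 g.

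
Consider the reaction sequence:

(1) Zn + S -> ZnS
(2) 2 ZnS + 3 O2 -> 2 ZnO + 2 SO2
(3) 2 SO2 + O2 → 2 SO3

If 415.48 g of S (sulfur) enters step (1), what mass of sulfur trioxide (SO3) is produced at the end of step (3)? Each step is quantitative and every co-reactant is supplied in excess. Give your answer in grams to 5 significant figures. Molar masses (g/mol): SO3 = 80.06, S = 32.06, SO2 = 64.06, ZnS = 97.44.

n(S) = 415.48 / 32.06 = 12.9595 mol.
Reaction (1): S→ZnS ratio 1:1 ⇒ n(ZnS) = 12.9595 mol.
Reaction (2): ZnS→SO2 ratio 2:2 ⇒ n(SO2) = 12.9595 mol.
Reaction (3): SO2→SO3 ratio 2:2 ⇒ n(SO3) = 12.9595 mol.
Mass of SO3 = 12.9595 × 80.06 = 1037.53 g.

1037.5 g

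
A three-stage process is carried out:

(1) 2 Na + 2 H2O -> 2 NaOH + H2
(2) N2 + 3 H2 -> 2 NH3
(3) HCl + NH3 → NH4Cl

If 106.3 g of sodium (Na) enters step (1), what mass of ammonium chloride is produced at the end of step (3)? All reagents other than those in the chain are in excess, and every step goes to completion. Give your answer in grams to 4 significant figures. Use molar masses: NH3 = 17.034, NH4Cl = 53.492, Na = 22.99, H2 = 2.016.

n(Na) = 106.3 / 22.99 = 4.6237 mol.
Reaction (1): Na→H2 ratio 2:1 ⇒ n(H2) = 2.3119 mol.
Reaction (2): H2→NH3 ratio 3:2 ⇒ n(NH3) = 1.5412 mol.
Reaction (3): NH3→NH4Cl ratio 1:1 ⇒ n(NH4Cl) = 1.5412 mol.
Mass of NH4Cl = 1.5412 × 53.492 = 82.445 g.

82.44 g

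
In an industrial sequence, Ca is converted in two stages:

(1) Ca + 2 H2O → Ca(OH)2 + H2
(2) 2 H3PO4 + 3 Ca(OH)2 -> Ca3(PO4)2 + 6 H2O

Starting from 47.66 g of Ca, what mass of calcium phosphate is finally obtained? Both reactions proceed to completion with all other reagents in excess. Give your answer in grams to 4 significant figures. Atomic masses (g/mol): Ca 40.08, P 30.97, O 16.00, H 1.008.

M(Ca) = 40.08 g/mol.
M(Ca3(PO4)2) = 3(40.08) + 2(30.97) + 8(16.00) = 310.18 g/mol.
n(Ca) = 47.660 / 40.08 = 1.1891 mol.
Step 1 gives a 1:1 ratio of Ca to Ca(OH)2, so n(Ca(OH)2) = 1.1891 mol.
In step 2 the Ca(OH)2:Ca3(PO4)2 ratio is 3:1, so n(Ca3(PO4)2) = 0.39637 mol.
Mass of Ca3(PO4)2 = 0.39637 × 310.18 = 122.95 g.

122.9 g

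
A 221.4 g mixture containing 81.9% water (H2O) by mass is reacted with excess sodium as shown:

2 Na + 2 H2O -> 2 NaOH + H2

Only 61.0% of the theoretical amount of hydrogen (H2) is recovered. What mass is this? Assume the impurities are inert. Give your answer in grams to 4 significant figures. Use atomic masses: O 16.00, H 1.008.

6.189 g

Pure H2O available = 221.4 g × 0.819 = 181.33 g.
M(H2O) = 2(1.008) + 16.00 = 18.016 g/mol.
M(H2) = 2(1.008) = 2.016 g/mol.
n(H2O) = 181.33 g / 18.016 g/mol = 10.065 mol.
From the equation the H2O:H2 mole ratio is 2:1, so n(H2) = 10.065 × 1/2 = 5.0324 mol.
Mass of H2 = 5.0324 mol × 2.016 g/mol = 10.145 g.
Actual mass collected = 10.145 g × 0.610 = 6.1886 g.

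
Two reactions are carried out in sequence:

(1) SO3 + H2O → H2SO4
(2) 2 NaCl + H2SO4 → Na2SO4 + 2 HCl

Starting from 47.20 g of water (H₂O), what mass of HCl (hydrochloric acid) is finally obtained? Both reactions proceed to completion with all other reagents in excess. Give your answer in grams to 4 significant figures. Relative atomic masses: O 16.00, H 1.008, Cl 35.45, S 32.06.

191.0 g

M(H2O) = 2(1.008) + 16.00 = 18.016 g/mol.
M(HCl) = 1.008 + 35.45 = 36.458 g/mol.
n(H2O) = 47.200 / 18.016 = 2.6199 mol.
Step 1 gives a 1:1 ratio of H2O to H2SO4, so n(H2SO4) = 2.6199 mol.
In step 2 the H2SO4:HCl ratio is 1:2, so n(HCl) = 5.2398 mol.
Mass of HCl = 5.2398 × 36.458 = 191.03 g.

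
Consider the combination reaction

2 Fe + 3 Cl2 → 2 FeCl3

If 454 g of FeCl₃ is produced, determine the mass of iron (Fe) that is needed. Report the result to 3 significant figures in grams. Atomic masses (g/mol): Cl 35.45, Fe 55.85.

156 g

M(FeCl3) = 55.85 + 3(35.45) = 162.20 g/mol.
M(Fe) = 55.85 g/mol.
n(FeCl3) = 454.0 g / 162.20 g/mol = 2.799 mol.
From the equation the FeCl3:Fe mole ratio is 2:2, so n(Fe) = 2.799 × 2/2 = 2.799 mol.
Mass of Fe = 2.799 mol × 55.85 g/mol = 156.3 g.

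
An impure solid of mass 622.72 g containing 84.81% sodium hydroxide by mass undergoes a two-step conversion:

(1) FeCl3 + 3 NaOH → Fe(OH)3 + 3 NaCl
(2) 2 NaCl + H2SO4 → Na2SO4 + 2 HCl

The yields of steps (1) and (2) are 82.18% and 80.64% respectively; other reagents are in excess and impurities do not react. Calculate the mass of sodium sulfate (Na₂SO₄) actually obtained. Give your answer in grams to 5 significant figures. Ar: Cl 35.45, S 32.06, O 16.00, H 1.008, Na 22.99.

Pure NaOH = 622.72 × 0.8481 = 528.129 g.
M(NaOH) = 22.99 + 16.00 + 1.008 = 39.998 g/mol.
M(Na2SO4) = 2(22.99) + 32.06 + 4(16.00) = 142.04 g/mol.
n(NaOH) = 528.129 / 39.998 = 13.2039 mol.
Step 1 (NaOH:NaCl = 3:3): theoretical n(NaCl) = 13.2039 mol; at 82.18% yield, n(NaCl) = 10.8509 mol.
Step 2 (NaCl:Na2SO4 = 2:1): theoretical n(Na2SO4) = 5.42547 mol, so theoretical mass = 5.42547 × 142.04 = 770.634 g.
At 80.64% yield, actual mass of Na2SO4 = 770.634 × 0.8064 = 621.440 g.

621.44 g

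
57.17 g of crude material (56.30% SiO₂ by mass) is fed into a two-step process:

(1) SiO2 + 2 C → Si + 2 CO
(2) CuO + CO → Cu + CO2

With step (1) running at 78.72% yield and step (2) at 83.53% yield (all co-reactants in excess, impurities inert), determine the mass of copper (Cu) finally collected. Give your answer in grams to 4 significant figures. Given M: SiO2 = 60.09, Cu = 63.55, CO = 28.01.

44.77 g

Pure SiO2 = 57.17 × 0.5630 = 32.187 g.
n(SiO2) = 32.187 / 60.09 = 0.53564 mol.
Step 1 (SiO2:CO = 1:2): theoretical n(CO) = 1.0713 mol; at 78.72% yield, n(CO) = 0.84331 mol.
Step 2 (CO:Cu = 1:1): theoretical n(Cu) = 0.84331 mol, so theoretical mass = 0.84331 × 63.55 = 53.593 g.
At 83.53% yield, actual mass of Cu = 53.593 × 0.8353 = 44.766 g.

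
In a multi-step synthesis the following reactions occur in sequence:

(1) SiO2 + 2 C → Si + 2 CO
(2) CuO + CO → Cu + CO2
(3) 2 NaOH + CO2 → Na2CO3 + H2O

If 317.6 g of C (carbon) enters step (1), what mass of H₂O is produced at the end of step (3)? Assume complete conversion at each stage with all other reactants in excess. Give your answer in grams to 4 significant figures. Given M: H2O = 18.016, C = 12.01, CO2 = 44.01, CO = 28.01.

n(C) = 317.6 / 12.01 = 26.445 mol.
Reaction (1): C→CO ratio 2:2 ⇒ n(CO) = 26.445 mol.
Reaction (2): CO→CO2 ratio 1:1 ⇒ n(CO2) = 26.445 mol.
Reaction (3): CO2→H2O ratio 1:1 ⇒ n(H2O) = 26.445 mol.
Mass of H2O = 26.445 × 18.016 = 476.43 g.

476.4 g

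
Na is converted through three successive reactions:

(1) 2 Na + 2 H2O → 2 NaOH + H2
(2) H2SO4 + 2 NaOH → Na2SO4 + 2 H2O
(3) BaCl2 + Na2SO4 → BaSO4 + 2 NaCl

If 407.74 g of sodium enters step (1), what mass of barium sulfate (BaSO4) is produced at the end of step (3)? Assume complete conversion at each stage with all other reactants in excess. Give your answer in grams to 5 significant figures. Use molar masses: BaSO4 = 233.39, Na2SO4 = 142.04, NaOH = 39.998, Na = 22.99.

2069.6 g

n(Na) = 407.74 / 22.99 = 17.7355 mol.
Reaction (1): Na→NaOH ratio 2:2 ⇒ n(NaOH) = 17.7355 mol.
Reaction (2): NaOH→Na2SO4 ratio 2:1 ⇒ n(Na2SO4) = 8.86777 mol.
Reaction (3): Na2SO4→BaSO4 ratio 1:1 ⇒ n(BaSO4) = 8.86777 mol.
Mass of BaSO4 = 8.86777 × 233.39 = 2069.65 g.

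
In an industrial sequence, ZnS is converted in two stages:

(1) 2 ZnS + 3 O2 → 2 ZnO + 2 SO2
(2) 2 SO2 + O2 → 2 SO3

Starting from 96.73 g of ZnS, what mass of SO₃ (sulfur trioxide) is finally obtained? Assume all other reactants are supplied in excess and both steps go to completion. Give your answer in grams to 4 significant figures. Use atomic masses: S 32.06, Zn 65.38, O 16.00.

79.48 g

M(ZnS) = 65.38 + 32.06 = 97.44 g/mol.
M(SO3) = 32.06 + 3(16.00) = 80.06 g/mol.
n(ZnS) = 96.730 / 97.44 = 0.99271 mol.
Step 1 gives a 2:2 ratio of ZnS to SO2, so n(SO2) = 0.99271 mol.
In step 2 the SO2:SO3 ratio is 2:2, so n(SO3) = 0.99271 mol.
Mass of SO3 = 0.99271 × 80.06 = 79.477 g.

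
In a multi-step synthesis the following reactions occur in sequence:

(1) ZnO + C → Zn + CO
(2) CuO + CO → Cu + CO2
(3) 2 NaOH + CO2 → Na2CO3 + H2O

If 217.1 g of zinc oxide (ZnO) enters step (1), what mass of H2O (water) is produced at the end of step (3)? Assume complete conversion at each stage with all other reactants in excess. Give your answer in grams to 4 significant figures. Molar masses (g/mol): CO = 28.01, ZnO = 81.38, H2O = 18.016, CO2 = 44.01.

n(ZnO) = 217.1 / 81.38 = 2.6677 mol.
Reaction (1): ZnO→CO ratio 1:1 ⇒ n(CO) = 2.6677 mol.
Reaction (2): CO→CO2 ratio 1:1 ⇒ n(CO2) = 2.6677 mol.
Reaction (3): CO2→H2O ratio 1:1 ⇒ n(H2O) = 2.6677 mol.
Mass of H2O = 2.6677 × 18.016 = 48.062 g.

48.06 g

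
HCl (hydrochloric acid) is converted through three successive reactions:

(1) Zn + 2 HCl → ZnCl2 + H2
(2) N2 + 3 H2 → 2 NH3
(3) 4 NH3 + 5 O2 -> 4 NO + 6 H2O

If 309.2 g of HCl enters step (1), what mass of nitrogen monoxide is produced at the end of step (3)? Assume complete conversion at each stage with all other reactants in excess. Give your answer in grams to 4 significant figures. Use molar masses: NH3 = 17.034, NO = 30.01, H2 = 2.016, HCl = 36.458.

84.84 g

n(HCl) = 309.2 / 36.458 = 8.4810 mol.
Reaction (1): HCl→H2 ratio 2:1 ⇒ n(H2) = 4.2405 mol.
Reaction (2): H2→NH3 ratio 3:2 ⇒ n(NH3) = 2.8270 mol.
Reaction (3): NH3→NO ratio 4:4 ⇒ n(NO) = 2.8270 mol.
Mass of NO = 2.8270 × 30.01 = 84.838 g.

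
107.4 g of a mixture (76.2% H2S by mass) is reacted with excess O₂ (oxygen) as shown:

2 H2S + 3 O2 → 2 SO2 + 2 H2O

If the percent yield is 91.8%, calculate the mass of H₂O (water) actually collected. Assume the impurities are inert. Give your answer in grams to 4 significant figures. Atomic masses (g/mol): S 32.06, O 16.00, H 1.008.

39.72 g

Pure H2S available = 107.4 g × 0.762 = 81.839 g.
M(H2S) = 2(1.008) + 32.06 = 34.076 g/mol.
M(H2O) = 2(1.008) + 16.00 = 18.016 g/mol.
n(H2S) = 81.839 g / 34.076 g/mol = 2.4017 mol.
From the equation the H2S:H2O mole ratio is 2:2, so n(H2O) = 2.4017 × 2/2 = 2.4017 mol.
Mass of H2O = 2.4017 mol × 18.016 g/mol = 43.268 g.
Actual mass collected = 43.268 g × 0.918 = 39.720 g.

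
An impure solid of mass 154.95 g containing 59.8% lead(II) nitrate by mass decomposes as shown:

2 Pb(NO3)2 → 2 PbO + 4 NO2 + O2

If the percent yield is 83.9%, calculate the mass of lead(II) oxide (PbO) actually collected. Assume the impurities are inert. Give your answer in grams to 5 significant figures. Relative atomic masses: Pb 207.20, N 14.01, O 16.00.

52.388 g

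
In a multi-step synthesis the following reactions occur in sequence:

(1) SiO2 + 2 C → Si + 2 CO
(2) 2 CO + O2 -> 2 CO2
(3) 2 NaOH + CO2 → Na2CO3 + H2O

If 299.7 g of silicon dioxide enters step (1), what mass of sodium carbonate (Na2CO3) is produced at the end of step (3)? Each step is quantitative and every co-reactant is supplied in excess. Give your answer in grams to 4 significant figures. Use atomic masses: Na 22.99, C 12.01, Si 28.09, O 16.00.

1057 g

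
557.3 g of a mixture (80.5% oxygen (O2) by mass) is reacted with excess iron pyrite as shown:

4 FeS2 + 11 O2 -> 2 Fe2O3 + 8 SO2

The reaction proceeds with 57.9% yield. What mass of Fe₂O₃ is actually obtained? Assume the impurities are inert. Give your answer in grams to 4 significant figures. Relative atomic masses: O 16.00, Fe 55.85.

Pure O2 available = 557.3 g × 0.805 = 448.63 g.
M(O2) = 2(16.00) = 32.00 g/mol.
M(Fe2O3) = 2(55.85) + 3(16.00) = 159.70 g/mol.
n(O2) = 448.63 g / 32.00 g/mol = 14.020 mol.
From the equation the O2:Fe2O3 mole ratio is 11:2, so n(Fe2O3) = 14.020 × 2/11 = 2.5490 mol.
Mass of Fe2O3 = 2.5490 mol × 159.70 g/mol = 407.08 g.
Actual mass collected = 407.08 g × 0.579 = 235.70 g.

235.7 g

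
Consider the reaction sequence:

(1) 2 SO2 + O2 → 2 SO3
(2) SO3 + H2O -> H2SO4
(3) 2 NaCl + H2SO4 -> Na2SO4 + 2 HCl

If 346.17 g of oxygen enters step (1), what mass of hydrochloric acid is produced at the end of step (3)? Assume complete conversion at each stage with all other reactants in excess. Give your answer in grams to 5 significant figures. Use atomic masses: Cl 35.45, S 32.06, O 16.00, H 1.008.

1577.6 g

M(O2) = 2(16.00) = 32.00 g/mol.
M(HCl) = 1.008 + 35.45 = 36.458 g/mol.
n(O2) = 346.17 / 32.00 = 10.8178 mol.
Reaction (1): O2→SO3 ratio 1:2 ⇒ n(SO3) = 21.6356 mol.
Reaction (2): SO3→H2SO4 ratio 1:1 ⇒ n(H2SO4) = 21.6356 mol.
Reaction (3): H2SO4→HCl ratio 1:2 ⇒ n(HCl) = 43.2713 mol.
Mass of HCl = 43.2713 × 36.458 = 1577.58 g.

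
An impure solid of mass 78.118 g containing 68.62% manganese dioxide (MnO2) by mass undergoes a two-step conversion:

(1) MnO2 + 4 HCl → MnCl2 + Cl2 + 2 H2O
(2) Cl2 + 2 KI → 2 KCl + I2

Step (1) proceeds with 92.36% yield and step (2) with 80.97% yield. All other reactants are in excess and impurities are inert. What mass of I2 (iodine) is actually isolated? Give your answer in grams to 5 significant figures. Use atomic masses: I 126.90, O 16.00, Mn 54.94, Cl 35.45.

117.03 g

Pure MnO2 = 78.118 × 0.6862 = 53.6046 g.
M(MnO2) = 54.94 + 2(16.00) = 86.94 g/mol.
M(I2) = 2(126.90) = 253.80 g/mol.
n(MnO2) = 53.6046 / 86.94 = 0.616570 mol.
Step 1 (MnO2:Cl2 = 1:1): theoretical n(Cl2) = 0.616570 mol; at 92.36% yield, n(Cl2) = 0.569464 mol.
Step 2 (Cl2:I2 = 1:1): theoretical n(I2) = 0.569464 mol, so theoretical mass = 0.569464 × 253.80 = 144.530 g.
At 80.97% yield, actual mass of I2 = 144.530 × 0.8097 = 117.026 g.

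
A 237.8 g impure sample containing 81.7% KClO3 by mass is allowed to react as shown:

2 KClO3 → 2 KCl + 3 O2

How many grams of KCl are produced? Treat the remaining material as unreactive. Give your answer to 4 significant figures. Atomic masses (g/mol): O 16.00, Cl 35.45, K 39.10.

Mass of pure KClO3 = 237.8 g × 0.817 = 194.28 g.
M(KClO3) = 39.10 + 35.45 + 3(16.00) = 122.55 g/mol.
M(KCl) = 39.10 + 35.45 = 74.55 g/mol.
n(KClO3) = 194.28 g / 122.55 g/mol = 1.5853 mol.
From the equation the KClO3:KCl mole ratio is 2:2, so n(KCl) = 1.5853 × 2/2 = 1.5853 mol.
Mass of KCl = 1.5853 mol × 74.55 g/mol = 118.19 g.

118.2 g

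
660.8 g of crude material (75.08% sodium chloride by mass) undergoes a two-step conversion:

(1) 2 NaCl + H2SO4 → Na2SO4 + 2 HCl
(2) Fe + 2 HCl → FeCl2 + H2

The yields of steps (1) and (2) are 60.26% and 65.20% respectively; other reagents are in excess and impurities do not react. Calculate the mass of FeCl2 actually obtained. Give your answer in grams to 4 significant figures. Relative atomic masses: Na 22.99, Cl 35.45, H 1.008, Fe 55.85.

Pure NaCl = 660.8 × 0.7508 = 496.13 g.
M(NaCl) = 22.99 + 35.45 = 58.44 g/mol.
M(FeCl2) = 55.85 + 2(35.45) = 126.75 g/mol.
n(NaCl) = 496.13 / 58.44 = 8.4895 mol.
Step 1 (NaCl:HCl = 2:2): theoretical n(HCl) = 8.4895 mol; at 60.26% yield, n(HCl) = 5.1158 mol.
Step 2 (HCl:FeCl2 = 2:1): theoretical n(FeCl2) = 2.5579 mol, so theoretical mass = 2.5579 × 126.75 = 324.21 g.
At 65.20% yield, actual mass of FeCl2 = 324.21 × 0.6520 = 211.39 g.

211.4 g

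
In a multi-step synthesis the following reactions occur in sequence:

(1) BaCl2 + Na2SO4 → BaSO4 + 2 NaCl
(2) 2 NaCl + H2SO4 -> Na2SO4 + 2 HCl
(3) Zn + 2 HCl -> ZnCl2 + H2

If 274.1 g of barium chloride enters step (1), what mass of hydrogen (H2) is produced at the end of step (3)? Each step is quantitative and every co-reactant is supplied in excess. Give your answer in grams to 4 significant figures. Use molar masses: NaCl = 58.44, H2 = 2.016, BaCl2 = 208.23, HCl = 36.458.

2.654 g

n(BaCl2) = 274.1 / 208.23 = 1.3163 mol.
Reaction (1): BaCl2→NaCl ratio 1:2 ⇒ n(NaCl) = 2.6327 mol.
Reaction (2): NaCl→HCl ratio 2:2 ⇒ n(HCl) = 2.6327 mol.
Reaction (3): HCl→H2 ratio 2:1 ⇒ n(H2) = 1.3163 mol.
Mass of H2 = 1.3163 × 2.016 = 2.6537 g.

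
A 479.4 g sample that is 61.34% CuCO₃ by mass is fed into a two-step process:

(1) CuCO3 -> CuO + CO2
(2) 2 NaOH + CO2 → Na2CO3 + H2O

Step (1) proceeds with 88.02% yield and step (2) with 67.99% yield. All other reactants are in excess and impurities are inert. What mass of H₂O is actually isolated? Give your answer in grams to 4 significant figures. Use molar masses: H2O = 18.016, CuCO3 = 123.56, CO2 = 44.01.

Pure CuCO3 = 479.4 × 0.6134 = 294.06 g.
n(CuCO3) = 294.06 / 123.56 = 2.3799 mol.
Step 1 (CuCO3:CO2 = 1:1): theoretical n(CO2) = 2.3799 mol; at 88.02% yield, n(CO2) = 2.0948 mol.
Step 2 (CO2:H2O = 1:1): theoretical n(H2O) = 2.0948 mol, so theoretical mass = 2.0948 × 18.016 = 37.740 g.
At 67.99% yield, actual mass of H2O = 37.740 × 0.6799 = 25.660 g.

25.66 g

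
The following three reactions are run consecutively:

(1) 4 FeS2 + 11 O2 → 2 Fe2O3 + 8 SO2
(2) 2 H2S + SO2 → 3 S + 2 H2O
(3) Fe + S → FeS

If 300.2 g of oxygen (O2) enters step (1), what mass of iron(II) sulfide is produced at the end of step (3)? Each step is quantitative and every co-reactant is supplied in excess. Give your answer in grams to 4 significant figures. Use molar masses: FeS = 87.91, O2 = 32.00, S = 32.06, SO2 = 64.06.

1799 g

n(O2) = 300.2 / 32.00 = 9.3812 mol.
Reaction (1): O2→SO2 ratio 11:8 ⇒ n(SO2) = 6.8227 mol.
Reaction (2): SO2→S ratio 1:3 ⇒ n(S) = 20.468 mol.
Reaction (3): S→FeS ratio 1:1 ⇒ n(FeS) = 20.468 mol.
Mass of FeS = 20.468 × 87.91 = 1799.4 g.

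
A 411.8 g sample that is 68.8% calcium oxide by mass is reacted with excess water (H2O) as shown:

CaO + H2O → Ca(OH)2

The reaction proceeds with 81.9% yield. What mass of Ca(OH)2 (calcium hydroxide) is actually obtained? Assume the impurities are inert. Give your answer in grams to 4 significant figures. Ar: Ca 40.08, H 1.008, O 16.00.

306.6 g

Pure CaO available = 411.8 g × 0.688 = 283.32 g.
M(CaO) = 40.08 + 16.00 = 56.08 g/mol.
M(Ca(OH)2) = 40.08 + 2(16.00) + 2(1.008) = 74.096 g/mol.
n(CaO) = 283.32 g / 56.08 g/mol = 5.0520 mol.
From the equation the CaO:Ca(OH)2 mole ratio is 1:1, so n(Ca(OH)2) = 5.0520 × 1/1 = 5.0520 mol.
Mass of Ca(OH)2 = 5.0520 mol × 74.096 g/mol = 374.34 g.
Actual mass collected = 374.34 g × 0.819 = 306.58 g.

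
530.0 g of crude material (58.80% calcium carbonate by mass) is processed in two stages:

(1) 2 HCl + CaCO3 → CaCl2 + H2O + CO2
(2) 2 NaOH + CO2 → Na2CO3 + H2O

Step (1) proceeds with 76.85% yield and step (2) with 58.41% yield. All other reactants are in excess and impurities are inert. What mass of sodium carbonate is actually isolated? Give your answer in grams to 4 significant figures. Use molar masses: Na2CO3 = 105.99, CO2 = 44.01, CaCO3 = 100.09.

Pure CaCO3 = 530.0 × 0.5880 = 311.64 g.
n(CaCO3) = 311.64 / 100.09 = 3.1136 mol.
Step 1 (CaCO3:CO2 = 1:1): theoretical n(CO2) = 3.1136 mol; at 76.85% yield, n(CO2) = 2.3928 mol.
Step 2 (CO2:Na2CO3 = 1:1): theoretical n(Na2CO3) = 2.3928 mol, so theoretical mass = 2.3928 × 105.99 = 253.61 g.
At 58.41% yield, actual mass of Na2CO3 = 253.61 × 0.5841 = 148.14 g.

148.1 g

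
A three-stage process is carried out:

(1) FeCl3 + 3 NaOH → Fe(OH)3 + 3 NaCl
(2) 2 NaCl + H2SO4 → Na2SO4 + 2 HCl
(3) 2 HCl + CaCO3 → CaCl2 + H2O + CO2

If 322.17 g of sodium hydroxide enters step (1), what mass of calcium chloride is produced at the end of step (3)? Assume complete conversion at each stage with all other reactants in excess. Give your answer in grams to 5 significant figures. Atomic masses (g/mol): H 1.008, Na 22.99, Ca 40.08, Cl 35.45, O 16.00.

M(NaOH) = 22.99 + 16.00 + 1.008 = 39.998 g/mol.
M(CaCl2) = 40.08 + 2(35.45) = 110.98 g/mol.
n(NaOH) = 322.17 / 39.998 = 8.05465 mol.
Reaction (1): NaOH→NaCl ratio 3:3 ⇒ n(NaCl) = 8.05465 mol.
Reaction (2): NaCl→HCl ratio 2:2 ⇒ n(HCl) = 8.05465 mol.
Reaction (3): HCl→CaCl2 ratio 2:1 ⇒ n(CaCl2) = 4.02733 mol.
Mass of CaCl2 = 4.02733 × 110.98 = 446.953 g.

446.95 g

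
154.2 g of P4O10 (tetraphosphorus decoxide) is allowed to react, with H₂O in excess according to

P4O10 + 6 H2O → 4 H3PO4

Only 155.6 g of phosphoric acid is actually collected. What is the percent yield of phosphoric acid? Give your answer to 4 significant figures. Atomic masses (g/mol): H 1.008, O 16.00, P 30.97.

73.08 %

M(P4O10) = 4(30.97) + 10(16.00) = 283.88 g/mol.
M(H3PO4) = 3(1.008) + 30.97 + 4(16.00) = 97.994 g/mol.
n(P4O10) = 154.20 g / 283.88 g/mol = 0.54319 mol.
From the equation the P4O10:H3PO4 mole ratio is 1:4, so n(H3PO4) = 0.54319 × 4/1 = 2.1727 mol.
Mass of H3PO4 = 2.1727 mol × 97.994 g/mol = 212.92 g.
This is the theoretical yield. Percent yield = 155.6 g / 212.92 g × 100% = 73.080%.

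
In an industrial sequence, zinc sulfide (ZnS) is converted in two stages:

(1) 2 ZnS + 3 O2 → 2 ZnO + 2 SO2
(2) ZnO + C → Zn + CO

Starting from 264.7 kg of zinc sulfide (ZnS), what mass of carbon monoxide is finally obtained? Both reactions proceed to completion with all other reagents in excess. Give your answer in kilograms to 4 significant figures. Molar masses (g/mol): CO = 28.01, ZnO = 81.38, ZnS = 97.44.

76.09 kg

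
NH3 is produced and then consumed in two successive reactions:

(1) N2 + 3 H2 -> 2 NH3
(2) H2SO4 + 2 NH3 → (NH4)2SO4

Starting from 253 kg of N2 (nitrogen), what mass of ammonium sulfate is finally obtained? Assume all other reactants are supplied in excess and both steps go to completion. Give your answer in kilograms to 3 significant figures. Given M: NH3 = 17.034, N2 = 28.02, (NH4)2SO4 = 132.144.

253 kg = 253000 g.
n(N2) = 253000 / 28.02 = 9029 mol.
Step 1 gives a 1:2 ratio of N2 to NH3, so n(NH3) = 18060 mol.
In step 2 the NH3:(NH4)2SO4 ratio is 2:1, so n((NH4)2SO4) = 9029 mol.
Mass of (NH4)2SO4 = 9029 × 132.144 = 1.193 × 10^6 g = 1190 kg.

1190 kg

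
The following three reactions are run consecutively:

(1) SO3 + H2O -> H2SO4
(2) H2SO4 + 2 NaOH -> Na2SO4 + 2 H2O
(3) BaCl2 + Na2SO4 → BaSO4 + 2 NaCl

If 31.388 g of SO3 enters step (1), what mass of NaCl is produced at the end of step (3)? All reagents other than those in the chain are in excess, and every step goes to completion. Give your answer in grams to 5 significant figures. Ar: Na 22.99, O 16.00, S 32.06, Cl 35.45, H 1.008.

M(SO3) = 32.06 + 3(16.00) = 80.06 g/mol.
M(NaCl) = 22.99 + 35.45 = 58.44 g/mol.
n(SO3) = 31.388 / 80.06 = 0.392056 mol.
Reaction (1): SO3→H2SO4 ratio 1:1 ⇒ n(H2SO4) = 0.392056 mol.
Reaction (2): H2SO4→Na2SO4 ratio 1:1 ⇒ n(Na2SO4) = 0.392056 mol.
Reaction (3): Na2SO4→NaCl ratio 1:2 ⇒ n(NaCl) = 0.784112 mol.
Mass of NaCl = 0.784112 × 58.44 = 45.8235 g.

45.824 g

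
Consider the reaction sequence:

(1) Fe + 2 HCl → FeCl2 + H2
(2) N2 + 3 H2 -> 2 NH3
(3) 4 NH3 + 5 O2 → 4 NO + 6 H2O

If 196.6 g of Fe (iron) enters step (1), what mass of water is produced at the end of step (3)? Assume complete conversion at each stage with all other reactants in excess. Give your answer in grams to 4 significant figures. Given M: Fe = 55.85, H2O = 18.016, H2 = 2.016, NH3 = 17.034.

n(Fe) = 196.6 / 55.85 = 3.5201 mol.
Reaction (1): Fe→H2 ratio 1:1 ⇒ n(H2) = 3.5201 mol.
Reaction (2): H2→NH3 ratio 3:2 ⇒ n(NH3) = 2.3468 mol.
Reaction (3): NH3→H2O ratio 4:6 ⇒ n(H2O) = 3.5201 mol.
Mass of H2O = 3.5201 × 18.016 = 63.419 g.

63.42 g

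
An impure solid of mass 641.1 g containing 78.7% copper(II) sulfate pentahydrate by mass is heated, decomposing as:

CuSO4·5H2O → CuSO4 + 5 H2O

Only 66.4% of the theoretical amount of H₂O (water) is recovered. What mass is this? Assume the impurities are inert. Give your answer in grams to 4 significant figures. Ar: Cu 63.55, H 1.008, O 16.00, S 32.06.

Pure CuSO4·5H2O available = 641.1 g × 0.787 = 504.55 g.
M(CuSO4·5H2O) = 63.55 + 32.06 + 9(16.00) + 10(1.008) = 249.69 g/mol.
M(H2O) = 2(1.008) + 16.00 = 18.016 g/mol.
n(CuSO4·5H2O) = 504.55 g / 249.69 g/mol = 2.0207 mol.
From the equation the CuSO4·5H2O:H2O mole ratio is 1:5, so n(H2O) = 2.0207 × 5/1 = 10.103 mol.
Mass of H2O = 10.103 mol × 18.016 g/mol = 182.02 g.
Actual mass collected = 182.02 g × 0.664 = 120.86 g.

120.9 g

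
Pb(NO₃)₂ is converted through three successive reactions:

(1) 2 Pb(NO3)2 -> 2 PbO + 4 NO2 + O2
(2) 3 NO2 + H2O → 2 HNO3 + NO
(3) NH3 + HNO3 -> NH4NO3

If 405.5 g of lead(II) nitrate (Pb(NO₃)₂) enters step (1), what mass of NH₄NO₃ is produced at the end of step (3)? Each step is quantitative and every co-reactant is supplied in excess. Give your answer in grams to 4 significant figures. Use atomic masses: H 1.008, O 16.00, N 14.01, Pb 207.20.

130.7 g

M(Pb(NO3)2) = 207.20 + 2(14.01) + 6(16.00) = 331.22 g/mol.
M(NH4NO3) = 2(14.01) + 4(1.008) + 3(16.00) = 80.052 g/mol.
n(Pb(NO3)2) = 405.5 / 331.22 = 1.2243 mol.
Reaction (1): Pb(NO3)2→NO2 ratio 2:4 ⇒ n(NO2) = 2.4485 mol.
Reaction (2): NO2→HNO3 ratio 3:2 ⇒ n(HNO3) = 1.6323 mol.
Reaction (3): HNO3→NH4NO3 ratio 1:1 ⇒ n(NH4NO3) = 1.6323 mol.
Mass of NH4NO3 = 1.6323 × 80.052 = 130.67 g.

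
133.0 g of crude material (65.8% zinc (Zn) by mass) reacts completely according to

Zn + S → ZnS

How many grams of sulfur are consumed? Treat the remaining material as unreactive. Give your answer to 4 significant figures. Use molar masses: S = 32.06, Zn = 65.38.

42.91 g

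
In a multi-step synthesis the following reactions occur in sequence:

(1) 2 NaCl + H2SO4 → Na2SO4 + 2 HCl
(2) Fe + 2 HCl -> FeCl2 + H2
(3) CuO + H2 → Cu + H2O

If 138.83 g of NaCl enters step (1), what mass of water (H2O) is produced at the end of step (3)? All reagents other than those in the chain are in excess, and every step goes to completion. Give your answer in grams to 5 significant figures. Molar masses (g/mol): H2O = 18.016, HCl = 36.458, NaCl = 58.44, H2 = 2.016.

n(NaCl) = 138.83 / 58.44 = 2.37560 mol.
Reaction (1): NaCl→HCl ratio 2:2 ⇒ n(HCl) = 2.37560 mol.
Reaction (2): HCl→H2 ratio 2:1 ⇒ n(H2) = 1.18780 mol.
Reaction (3): H2→H2O ratio 1:1 ⇒ n(H2O) = 1.18780 mol.
Mass of H2O = 1.18780 × 18.016 = 21.3994 g.

21.399 g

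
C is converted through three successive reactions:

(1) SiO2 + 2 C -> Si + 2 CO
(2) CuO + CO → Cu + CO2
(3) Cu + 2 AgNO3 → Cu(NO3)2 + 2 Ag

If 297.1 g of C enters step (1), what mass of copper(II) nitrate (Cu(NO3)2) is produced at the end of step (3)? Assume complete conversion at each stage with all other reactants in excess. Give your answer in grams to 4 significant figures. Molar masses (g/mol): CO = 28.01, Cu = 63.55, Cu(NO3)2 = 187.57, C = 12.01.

4640 g

n(C) = 297.1 / 12.01 = 24.738 mol.
Reaction (1): C→CO ratio 2:2 ⇒ n(CO) = 24.738 mol.
Reaction (2): CO→Cu ratio 1:1 ⇒ n(Cu) = 24.738 mol.
Reaction (3): Cu→Cu(NO3)2 ratio 1:1 ⇒ n(Cu(NO3)2) = 24.738 mol.
Mass of Cu(NO3)2 = 24.738 × 187.57 = 4640.1 g.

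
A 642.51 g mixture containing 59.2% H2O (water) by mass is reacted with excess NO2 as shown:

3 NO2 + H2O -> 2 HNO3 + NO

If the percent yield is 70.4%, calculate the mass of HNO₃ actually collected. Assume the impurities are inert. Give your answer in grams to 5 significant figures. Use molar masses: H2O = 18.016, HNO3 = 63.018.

1873.3 g

Pure H2O available = 642.51 g × 0.592 = 380.366 g.
n(H2O) = 380.366 g / 18.016 g/mol = 21.1127 mol.
From the equation the H2O:HNO3 mole ratio is 1:2, so n(HNO3) = 21.1127 × 2/1 = 42.2253 mol.
Mass of HNO3 = 42.2253 mol × 63.018 g/mol = 2660.96 g.
Actual mass collected = 2660.96 g × 0.704 = 1873.31 g.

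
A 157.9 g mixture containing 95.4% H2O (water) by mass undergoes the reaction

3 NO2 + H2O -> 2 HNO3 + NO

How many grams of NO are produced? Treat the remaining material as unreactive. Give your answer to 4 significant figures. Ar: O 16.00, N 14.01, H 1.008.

Mass of pure H2O = 157.9 g × 0.954 = 150.64 g.
M(H2O) = 2(1.008) + 16.00 = 18.016 g/mol.
M(NO) = 14.01 + 16.00 = 30.01 g/mol.
n(H2O) = 150.64 g / 18.016 g/mol = 8.3613 mol.
From the equation the H2O:NO mole ratio is 1:1, so n(NO) = 8.3613 × 1/1 = 8.3613 mol.
Mass of NO = 8.3613 mol × 30.01 g/mol = 250.92 g.

250.9 g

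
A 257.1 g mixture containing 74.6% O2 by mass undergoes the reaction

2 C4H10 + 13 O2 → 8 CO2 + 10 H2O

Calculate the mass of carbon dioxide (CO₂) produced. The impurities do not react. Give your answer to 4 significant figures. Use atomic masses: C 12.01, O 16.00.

162.3 g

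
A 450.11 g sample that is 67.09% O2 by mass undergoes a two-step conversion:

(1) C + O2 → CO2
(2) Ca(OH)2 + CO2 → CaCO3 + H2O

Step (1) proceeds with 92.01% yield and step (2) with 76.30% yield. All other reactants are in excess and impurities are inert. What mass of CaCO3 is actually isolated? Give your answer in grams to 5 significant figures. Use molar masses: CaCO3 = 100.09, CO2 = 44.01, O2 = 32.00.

663.10 g

Pure O2 = 450.11 × 0.6709 = 301.979 g.
n(O2) = 301.979 / 32.00 = 9.43684 mol.
Step 1 (O2:CO2 = 1:1): theoretical n(CO2) = 9.43684 mol; at 92.01% yield, n(CO2) = 8.68283 mol.
Step 2 (CO2:CaCO3 = 1:1): theoretical n(CaCO3) = 8.68283 mol, so theoretical mass = 8.68283 × 100.09 = 869.065 g.
At 76.30% yield, actual mass of CaCO3 = 869.065 × 0.7630 = 663.096 g.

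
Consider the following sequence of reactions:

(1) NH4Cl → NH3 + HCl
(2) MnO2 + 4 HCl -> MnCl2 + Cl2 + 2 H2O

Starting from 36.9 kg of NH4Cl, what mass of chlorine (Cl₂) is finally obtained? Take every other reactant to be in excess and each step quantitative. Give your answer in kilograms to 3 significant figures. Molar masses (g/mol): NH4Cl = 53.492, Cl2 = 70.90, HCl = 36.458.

12.2 kg

36.9 kg = 36900 g.
n(NH4Cl) = 36900 / 53.492 = 689.8 mol.
Step 1 gives a 1:1 ratio of NH4Cl to HCl, so n(HCl) = 689.8 mol.
In step 2 the HCl:Cl2 ratio is 4:1, so n(Cl2) = 172.5 mol.
Mass of Cl2 = 172.5 × 70.90 = 12230 g = 12.2 kg.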